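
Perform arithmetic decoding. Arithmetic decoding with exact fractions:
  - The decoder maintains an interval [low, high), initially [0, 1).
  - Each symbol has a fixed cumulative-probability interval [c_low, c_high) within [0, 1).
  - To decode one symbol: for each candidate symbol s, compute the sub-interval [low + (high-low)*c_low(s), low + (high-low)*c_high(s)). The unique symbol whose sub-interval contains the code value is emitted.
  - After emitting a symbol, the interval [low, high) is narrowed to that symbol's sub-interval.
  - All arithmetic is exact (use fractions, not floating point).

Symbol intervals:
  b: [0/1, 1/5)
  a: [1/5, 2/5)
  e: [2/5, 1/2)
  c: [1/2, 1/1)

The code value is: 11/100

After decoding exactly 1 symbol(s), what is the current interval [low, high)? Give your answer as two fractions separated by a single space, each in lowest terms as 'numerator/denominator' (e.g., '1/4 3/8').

Step 1: interval [0/1, 1/1), width = 1/1 - 0/1 = 1/1
  'b': [0/1 + 1/1*0/1, 0/1 + 1/1*1/5) = [0/1, 1/5) <- contains code 11/100
  'a': [0/1 + 1/1*1/5, 0/1 + 1/1*2/5) = [1/5, 2/5)
  'e': [0/1 + 1/1*2/5, 0/1 + 1/1*1/2) = [2/5, 1/2)
  'c': [0/1 + 1/1*1/2, 0/1 + 1/1*1/1) = [1/2, 1/1)
  emit 'b', narrow to [0/1, 1/5)

Answer: 0/1 1/5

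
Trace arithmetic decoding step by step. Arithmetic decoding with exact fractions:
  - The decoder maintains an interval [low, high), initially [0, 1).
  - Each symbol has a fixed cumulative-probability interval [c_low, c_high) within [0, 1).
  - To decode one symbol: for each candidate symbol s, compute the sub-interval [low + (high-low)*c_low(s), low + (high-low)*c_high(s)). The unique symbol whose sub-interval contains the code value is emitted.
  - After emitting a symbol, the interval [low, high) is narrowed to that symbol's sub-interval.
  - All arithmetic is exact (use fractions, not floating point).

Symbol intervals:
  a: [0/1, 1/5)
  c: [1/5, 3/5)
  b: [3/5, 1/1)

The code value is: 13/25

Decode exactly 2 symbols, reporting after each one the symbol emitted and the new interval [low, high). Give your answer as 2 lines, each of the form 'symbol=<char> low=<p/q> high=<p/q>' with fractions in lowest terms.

Answer: symbol=c low=1/5 high=3/5
symbol=b low=11/25 high=3/5

Derivation:
Step 1: interval [0/1, 1/1), width = 1/1 - 0/1 = 1/1
  'a': [0/1 + 1/1*0/1, 0/1 + 1/1*1/5) = [0/1, 1/5)
  'c': [0/1 + 1/1*1/5, 0/1 + 1/1*3/5) = [1/5, 3/5) <- contains code 13/25
  'b': [0/1 + 1/1*3/5, 0/1 + 1/1*1/1) = [3/5, 1/1)
  emit 'c', narrow to [1/5, 3/5)
Step 2: interval [1/5, 3/5), width = 3/5 - 1/5 = 2/5
  'a': [1/5 + 2/5*0/1, 1/5 + 2/5*1/5) = [1/5, 7/25)
  'c': [1/5 + 2/5*1/5, 1/5 + 2/5*3/5) = [7/25, 11/25)
  'b': [1/5 + 2/5*3/5, 1/5 + 2/5*1/1) = [11/25, 3/5) <- contains code 13/25
  emit 'b', narrow to [11/25, 3/5)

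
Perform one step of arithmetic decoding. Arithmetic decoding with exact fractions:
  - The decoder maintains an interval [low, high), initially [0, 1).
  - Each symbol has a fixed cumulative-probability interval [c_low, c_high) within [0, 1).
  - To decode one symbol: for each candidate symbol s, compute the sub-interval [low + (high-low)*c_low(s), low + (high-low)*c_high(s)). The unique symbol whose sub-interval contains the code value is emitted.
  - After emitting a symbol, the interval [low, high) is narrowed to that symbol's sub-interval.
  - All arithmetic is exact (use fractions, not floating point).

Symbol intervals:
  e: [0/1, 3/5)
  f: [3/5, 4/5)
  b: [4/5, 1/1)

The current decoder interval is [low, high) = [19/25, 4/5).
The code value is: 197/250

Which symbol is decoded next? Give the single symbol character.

Interval width = high − low = 4/5 − 19/25 = 1/25
Scaled code = (code − low) / width = (197/250 − 19/25) / 1/25 = 7/10
  e: [0/1, 3/5) 
  f: [3/5, 4/5) ← scaled code falls here ✓
  b: [4/5, 1/1) 

Answer: f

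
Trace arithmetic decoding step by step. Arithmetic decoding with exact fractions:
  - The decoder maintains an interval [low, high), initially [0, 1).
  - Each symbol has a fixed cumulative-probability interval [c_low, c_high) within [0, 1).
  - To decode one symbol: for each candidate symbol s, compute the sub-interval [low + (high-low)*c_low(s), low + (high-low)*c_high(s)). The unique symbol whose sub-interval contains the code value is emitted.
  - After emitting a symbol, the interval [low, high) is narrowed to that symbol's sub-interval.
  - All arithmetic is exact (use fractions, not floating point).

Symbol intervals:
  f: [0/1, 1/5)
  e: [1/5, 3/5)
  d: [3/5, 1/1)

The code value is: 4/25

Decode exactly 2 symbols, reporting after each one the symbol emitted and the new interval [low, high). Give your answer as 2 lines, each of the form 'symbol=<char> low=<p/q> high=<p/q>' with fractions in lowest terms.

Answer: symbol=f low=0/1 high=1/5
symbol=d low=3/25 high=1/5

Derivation:
Step 1: interval [0/1, 1/1), width = 1/1 - 0/1 = 1/1
  'f': [0/1 + 1/1*0/1, 0/1 + 1/1*1/5) = [0/1, 1/5) <- contains code 4/25
  'e': [0/1 + 1/1*1/5, 0/1 + 1/1*3/5) = [1/5, 3/5)
  'd': [0/1 + 1/1*3/5, 0/1 + 1/1*1/1) = [3/5, 1/1)
  emit 'f', narrow to [0/1, 1/5)
Step 2: interval [0/1, 1/5), width = 1/5 - 0/1 = 1/5
  'f': [0/1 + 1/5*0/1, 0/1 + 1/5*1/5) = [0/1, 1/25)
  'e': [0/1 + 1/5*1/5, 0/1 + 1/5*3/5) = [1/25, 3/25)
  'd': [0/1 + 1/5*3/5, 0/1 + 1/5*1/1) = [3/25, 1/5) <- contains code 4/25
  emit 'd', narrow to [3/25, 1/5)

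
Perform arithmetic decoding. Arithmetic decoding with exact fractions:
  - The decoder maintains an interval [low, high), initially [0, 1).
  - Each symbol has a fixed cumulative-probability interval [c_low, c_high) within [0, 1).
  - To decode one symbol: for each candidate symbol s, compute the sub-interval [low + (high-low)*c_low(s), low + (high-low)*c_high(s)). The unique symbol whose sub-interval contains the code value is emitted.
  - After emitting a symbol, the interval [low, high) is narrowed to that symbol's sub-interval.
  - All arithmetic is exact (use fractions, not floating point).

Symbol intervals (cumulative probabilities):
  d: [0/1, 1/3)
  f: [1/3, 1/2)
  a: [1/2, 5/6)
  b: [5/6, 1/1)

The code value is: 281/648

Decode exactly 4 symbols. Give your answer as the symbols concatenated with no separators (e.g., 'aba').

Answer: fadb

Derivation:
Step 1: interval [0/1, 1/1), width = 1/1 - 0/1 = 1/1
  'd': [0/1 + 1/1*0/1, 0/1 + 1/1*1/3) = [0/1, 1/3)
  'f': [0/1 + 1/1*1/3, 0/1 + 1/1*1/2) = [1/3, 1/2) <- contains code 281/648
  'a': [0/1 + 1/1*1/2, 0/1 + 1/1*5/6) = [1/2, 5/6)
  'b': [0/1 + 1/1*5/6, 0/1 + 1/1*1/1) = [5/6, 1/1)
  emit 'f', narrow to [1/3, 1/2)
Step 2: interval [1/3, 1/2), width = 1/2 - 1/3 = 1/6
  'd': [1/3 + 1/6*0/1, 1/3 + 1/6*1/3) = [1/3, 7/18)
  'f': [1/3 + 1/6*1/3, 1/3 + 1/6*1/2) = [7/18, 5/12)
  'a': [1/3 + 1/6*1/2, 1/3 + 1/6*5/6) = [5/12, 17/36) <- contains code 281/648
  'b': [1/3 + 1/6*5/6, 1/3 + 1/6*1/1) = [17/36, 1/2)
  emit 'a', narrow to [5/12, 17/36)
Step 3: interval [5/12, 17/36), width = 17/36 - 5/12 = 1/18
  'd': [5/12 + 1/18*0/1, 5/12 + 1/18*1/3) = [5/12, 47/108) <- contains code 281/648
  'f': [5/12 + 1/18*1/3, 5/12 + 1/18*1/2) = [47/108, 4/9)
  'a': [5/12 + 1/18*1/2, 5/12 + 1/18*5/6) = [4/9, 25/54)
  'b': [5/12 + 1/18*5/6, 5/12 + 1/18*1/1) = [25/54, 17/36)
  emit 'd', narrow to [5/12, 47/108)
Step 4: interval [5/12, 47/108), width = 47/108 - 5/12 = 1/54
  'd': [5/12 + 1/54*0/1, 5/12 + 1/54*1/3) = [5/12, 137/324)
  'f': [5/12 + 1/54*1/3, 5/12 + 1/54*1/2) = [137/324, 23/54)
  'a': [5/12 + 1/54*1/2, 5/12 + 1/54*5/6) = [23/54, 35/81)
  'b': [5/12 + 1/54*5/6, 5/12 + 1/54*1/1) = [35/81, 47/108) <- contains code 281/648
  emit 'b', narrow to [35/81, 47/108)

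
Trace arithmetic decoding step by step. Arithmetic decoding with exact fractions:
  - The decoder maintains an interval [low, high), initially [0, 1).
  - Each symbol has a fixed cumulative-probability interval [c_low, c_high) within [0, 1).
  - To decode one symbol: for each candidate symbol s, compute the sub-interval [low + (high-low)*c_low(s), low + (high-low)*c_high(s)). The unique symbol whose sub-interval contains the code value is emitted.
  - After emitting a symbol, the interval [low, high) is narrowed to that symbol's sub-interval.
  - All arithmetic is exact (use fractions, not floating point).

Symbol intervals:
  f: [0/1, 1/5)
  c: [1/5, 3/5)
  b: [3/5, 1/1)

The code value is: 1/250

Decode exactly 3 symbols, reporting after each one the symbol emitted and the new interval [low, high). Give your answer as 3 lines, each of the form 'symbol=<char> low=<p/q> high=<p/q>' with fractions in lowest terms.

Answer: symbol=f low=0/1 high=1/5
symbol=f low=0/1 high=1/25
symbol=f low=0/1 high=1/125

Derivation:
Step 1: interval [0/1, 1/1), width = 1/1 - 0/1 = 1/1
  'f': [0/1 + 1/1*0/1, 0/1 + 1/1*1/5) = [0/1, 1/5) <- contains code 1/250
  'c': [0/1 + 1/1*1/5, 0/1 + 1/1*3/5) = [1/5, 3/5)
  'b': [0/1 + 1/1*3/5, 0/1 + 1/1*1/1) = [3/5, 1/1)
  emit 'f', narrow to [0/1, 1/5)
Step 2: interval [0/1, 1/5), width = 1/5 - 0/1 = 1/5
  'f': [0/1 + 1/5*0/1, 0/1 + 1/5*1/5) = [0/1, 1/25) <- contains code 1/250
  'c': [0/1 + 1/5*1/5, 0/1 + 1/5*3/5) = [1/25, 3/25)
  'b': [0/1 + 1/5*3/5, 0/1 + 1/5*1/1) = [3/25, 1/5)
  emit 'f', narrow to [0/1, 1/25)
Step 3: interval [0/1, 1/25), width = 1/25 - 0/1 = 1/25
  'f': [0/1 + 1/25*0/1, 0/1 + 1/25*1/5) = [0/1, 1/125) <- contains code 1/250
  'c': [0/1 + 1/25*1/5, 0/1 + 1/25*3/5) = [1/125, 3/125)
  'b': [0/1 + 1/25*3/5, 0/1 + 1/25*1/1) = [3/125, 1/25)
  emit 'f', narrow to [0/1, 1/125)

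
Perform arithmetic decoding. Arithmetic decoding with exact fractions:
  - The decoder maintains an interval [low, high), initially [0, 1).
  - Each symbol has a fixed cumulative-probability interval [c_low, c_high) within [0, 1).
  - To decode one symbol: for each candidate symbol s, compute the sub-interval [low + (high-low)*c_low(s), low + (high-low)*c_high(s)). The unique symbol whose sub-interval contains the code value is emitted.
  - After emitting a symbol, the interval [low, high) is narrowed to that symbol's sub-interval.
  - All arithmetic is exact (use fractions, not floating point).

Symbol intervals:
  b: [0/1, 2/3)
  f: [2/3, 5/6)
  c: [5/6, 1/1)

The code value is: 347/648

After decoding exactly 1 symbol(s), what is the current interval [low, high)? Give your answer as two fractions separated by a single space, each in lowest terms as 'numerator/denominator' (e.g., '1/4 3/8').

Step 1: interval [0/1, 1/1), width = 1/1 - 0/1 = 1/1
  'b': [0/1 + 1/1*0/1, 0/1 + 1/1*2/3) = [0/1, 2/3) <- contains code 347/648
  'f': [0/1 + 1/1*2/3, 0/1 + 1/1*5/6) = [2/3, 5/6)
  'c': [0/1 + 1/1*5/6, 0/1 + 1/1*1/1) = [5/6, 1/1)
  emit 'b', narrow to [0/1, 2/3)

Answer: 0/1 2/3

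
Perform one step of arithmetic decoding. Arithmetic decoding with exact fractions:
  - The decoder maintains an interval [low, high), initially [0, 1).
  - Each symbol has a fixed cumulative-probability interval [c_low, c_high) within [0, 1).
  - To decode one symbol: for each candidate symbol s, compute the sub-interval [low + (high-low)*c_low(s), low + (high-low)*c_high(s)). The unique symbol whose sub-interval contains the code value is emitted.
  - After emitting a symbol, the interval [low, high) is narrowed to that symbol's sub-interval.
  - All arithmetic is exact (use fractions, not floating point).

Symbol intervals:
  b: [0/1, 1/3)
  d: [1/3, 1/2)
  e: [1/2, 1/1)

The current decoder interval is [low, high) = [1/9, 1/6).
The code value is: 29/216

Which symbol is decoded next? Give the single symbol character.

Answer: d

Derivation:
Interval width = high − low = 1/6 − 1/9 = 1/18
Scaled code = (code − low) / width = (29/216 − 1/9) / 1/18 = 5/12
  b: [0/1, 1/3) 
  d: [1/3, 1/2) ← scaled code falls here ✓
  e: [1/2, 1/1) 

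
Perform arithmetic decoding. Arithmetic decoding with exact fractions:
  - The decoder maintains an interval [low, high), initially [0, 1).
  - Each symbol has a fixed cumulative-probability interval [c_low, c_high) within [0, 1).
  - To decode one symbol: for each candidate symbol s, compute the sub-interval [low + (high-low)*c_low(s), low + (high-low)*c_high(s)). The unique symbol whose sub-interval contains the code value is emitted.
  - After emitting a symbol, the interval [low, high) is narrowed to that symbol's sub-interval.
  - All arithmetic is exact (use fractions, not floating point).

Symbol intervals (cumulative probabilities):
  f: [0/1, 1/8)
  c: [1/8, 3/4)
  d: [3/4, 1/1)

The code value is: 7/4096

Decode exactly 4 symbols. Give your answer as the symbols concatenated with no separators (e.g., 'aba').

Step 1: interval [0/1, 1/1), width = 1/1 - 0/1 = 1/1
  'f': [0/1 + 1/1*0/1, 0/1 + 1/1*1/8) = [0/1, 1/8) <- contains code 7/4096
  'c': [0/1 + 1/1*1/8, 0/1 + 1/1*3/4) = [1/8, 3/4)
  'd': [0/1 + 1/1*3/4, 0/1 + 1/1*1/1) = [3/4, 1/1)
  emit 'f', narrow to [0/1, 1/8)
Step 2: interval [0/1, 1/8), width = 1/8 - 0/1 = 1/8
  'f': [0/1 + 1/8*0/1, 0/1 + 1/8*1/8) = [0/1, 1/64) <- contains code 7/4096
  'c': [0/1 + 1/8*1/8, 0/1 + 1/8*3/4) = [1/64, 3/32)
  'd': [0/1 + 1/8*3/4, 0/1 + 1/8*1/1) = [3/32, 1/8)
  emit 'f', narrow to [0/1, 1/64)
Step 3: interval [0/1, 1/64), width = 1/64 - 0/1 = 1/64
  'f': [0/1 + 1/64*0/1, 0/1 + 1/64*1/8) = [0/1, 1/512) <- contains code 7/4096
  'c': [0/1 + 1/64*1/8, 0/1 + 1/64*3/4) = [1/512, 3/256)
  'd': [0/1 + 1/64*3/4, 0/1 + 1/64*1/1) = [3/256, 1/64)
  emit 'f', narrow to [0/1, 1/512)
Step 4: interval [0/1, 1/512), width = 1/512 - 0/1 = 1/512
  'f': [0/1 + 1/512*0/1, 0/1 + 1/512*1/8) = [0/1, 1/4096)
  'c': [0/1 + 1/512*1/8, 0/1 + 1/512*3/4) = [1/4096, 3/2048)
  'd': [0/1 + 1/512*3/4, 0/1 + 1/512*1/1) = [3/2048, 1/512) <- contains code 7/4096
  emit 'd', narrow to [3/2048, 1/512)

Answer: fffd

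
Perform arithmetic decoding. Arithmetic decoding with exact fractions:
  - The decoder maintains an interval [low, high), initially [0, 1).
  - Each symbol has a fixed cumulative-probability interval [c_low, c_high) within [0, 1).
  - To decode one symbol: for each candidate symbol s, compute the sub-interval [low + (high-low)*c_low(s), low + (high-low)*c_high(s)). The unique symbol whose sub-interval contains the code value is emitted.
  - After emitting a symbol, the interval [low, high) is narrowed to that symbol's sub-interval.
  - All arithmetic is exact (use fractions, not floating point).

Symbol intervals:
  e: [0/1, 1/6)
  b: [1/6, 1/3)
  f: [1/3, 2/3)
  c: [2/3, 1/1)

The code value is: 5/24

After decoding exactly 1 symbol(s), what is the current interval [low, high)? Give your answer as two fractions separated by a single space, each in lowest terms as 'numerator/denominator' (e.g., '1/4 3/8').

Answer: 1/6 1/3

Derivation:
Step 1: interval [0/1, 1/1), width = 1/1 - 0/1 = 1/1
  'e': [0/1 + 1/1*0/1, 0/1 + 1/1*1/6) = [0/1, 1/6)
  'b': [0/1 + 1/1*1/6, 0/1 + 1/1*1/3) = [1/6, 1/3) <- contains code 5/24
  'f': [0/1 + 1/1*1/3, 0/1 + 1/1*2/3) = [1/3, 2/3)
  'c': [0/1 + 1/1*2/3, 0/1 + 1/1*1/1) = [2/3, 1/1)
  emit 'b', narrow to [1/6, 1/3)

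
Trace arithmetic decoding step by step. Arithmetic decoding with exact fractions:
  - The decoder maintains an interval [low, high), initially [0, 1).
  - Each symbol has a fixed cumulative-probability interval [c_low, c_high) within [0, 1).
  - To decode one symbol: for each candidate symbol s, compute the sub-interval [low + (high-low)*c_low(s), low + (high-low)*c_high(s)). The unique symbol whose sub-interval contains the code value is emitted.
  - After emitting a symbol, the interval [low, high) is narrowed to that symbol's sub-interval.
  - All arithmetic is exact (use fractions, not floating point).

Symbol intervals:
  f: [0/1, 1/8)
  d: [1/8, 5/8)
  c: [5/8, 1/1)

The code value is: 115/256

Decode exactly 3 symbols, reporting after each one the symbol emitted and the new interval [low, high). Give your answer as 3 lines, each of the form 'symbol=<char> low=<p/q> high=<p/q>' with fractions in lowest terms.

Step 1: interval [0/1, 1/1), width = 1/1 - 0/1 = 1/1
  'f': [0/1 + 1/1*0/1, 0/1 + 1/1*1/8) = [0/1, 1/8)
  'd': [0/1 + 1/1*1/8, 0/1 + 1/1*5/8) = [1/8, 5/8) <- contains code 115/256
  'c': [0/1 + 1/1*5/8, 0/1 + 1/1*1/1) = [5/8, 1/1)
  emit 'd', narrow to [1/8, 5/8)
Step 2: interval [1/8, 5/8), width = 5/8 - 1/8 = 1/2
  'f': [1/8 + 1/2*0/1, 1/8 + 1/2*1/8) = [1/8, 3/16)
  'd': [1/8 + 1/2*1/8, 1/8 + 1/2*5/8) = [3/16, 7/16)
  'c': [1/8 + 1/2*5/8, 1/8 + 1/2*1/1) = [7/16, 5/8) <- contains code 115/256
  emit 'c', narrow to [7/16, 5/8)
Step 3: interval [7/16, 5/8), width = 5/8 - 7/16 = 3/16
  'f': [7/16 + 3/16*0/1, 7/16 + 3/16*1/8) = [7/16, 59/128) <- contains code 115/256
  'd': [7/16 + 3/16*1/8, 7/16 + 3/16*5/8) = [59/128, 71/128)
  'c': [7/16 + 3/16*5/8, 7/16 + 3/16*1/1) = [71/128, 5/8)
  emit 'f', narrow to [7/16, 59/128)

Answer: symbol=d low=1/8 high=5/8
symbol=c low=7/16 high=5/8
symbol=f low=7/16 high=59/128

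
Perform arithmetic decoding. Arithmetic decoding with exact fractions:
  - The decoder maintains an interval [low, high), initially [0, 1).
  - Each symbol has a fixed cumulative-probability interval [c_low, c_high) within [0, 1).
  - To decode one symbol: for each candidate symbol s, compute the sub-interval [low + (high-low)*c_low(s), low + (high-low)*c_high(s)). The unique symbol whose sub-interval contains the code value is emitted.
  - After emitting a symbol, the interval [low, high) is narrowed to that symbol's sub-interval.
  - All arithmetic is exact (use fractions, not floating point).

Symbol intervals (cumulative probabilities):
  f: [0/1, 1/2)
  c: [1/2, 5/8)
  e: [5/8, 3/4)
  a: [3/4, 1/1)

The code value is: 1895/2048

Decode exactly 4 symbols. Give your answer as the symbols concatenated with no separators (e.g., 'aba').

Step 1: interval [0/1, 1/1), width = 1/1 - 0/1 = 1/1
  'f': [0/1 + 1/1*0/1, 0/1 + 1/1*1/2) = [0/1, 1/2)
  'c': [0/1 + 1/1*1/2, 0/1 + 1/1*5/8) = [1/2, 5/8)
  'e': [0/1 + 1/1*5/8, 0/1 + 1/1*3/4) = [5/8, 3/4)
  'a': [0/1 + 1/1*3/4, 0/1 + 1/1*1/1) = [3/4, 1/1) <- contains code 1895/2048
  emit 'a', narrow to [3/4, 1/1)
Step 2: interval [3/4, 1/1), width = 1/1 - 3/4 = 1/4
  'f': [3/4 + 1/4*0/1, 3/4 + 1/4*1/2) = [3/4, 7/8)
  'c': [3/4 + 1/4*1/2, 3/4 + 1/4*5/8) = [7/8, 29/32)
  'e': [3/4 + 1/4*5/8, 3/4 + 1/4*3/4) = [29/32, 15/16) <- contains code 1895/2048
  'a': [3/4 + 1/4*3/4, 3/4 + 1/4*1/1) = [15/16, 1/1)
  emit 'e', narrow to [29/32, 15/16)
Step 3: interval [29/32, 15/16), width = 15/16 - 29/32 = 1/32
  'f': [29/32 + 1/32*0/1, 29/32 + 1/32*1/2) = [29/32, 59/64)
  'c': [29/32 + 1/32*1/2, 29/32 + 1/32*5/8) = [59/64, 237/256) <- contains code 1895/2048
  'e': [29/32 + 1/32*5/8, 29/32 + 1/32*3/4) = [237/256, 119/128)
  'a': [29/32 + 1/32*3/4, 29/32 + 1/32*1/1) = [119/128, 15/16)
  emit 'c', narrow to [59/64, 237/256)
Step 4: interval [59/64, 237/256), width = 237/256 - 59/64 = 1/256
  'f': [59/64 + 1/256*0/1, 59/64 + 1/256*1/2) = [59/64, 473/512)
  'c': [59/64 + 1/256*1/2, 59/64 + 1/256*5/8) = [473/512, 1893/2048)
  'e': [59/64 + 1/256*5/8, 59/64 + 1/256*3/4) = [1893/2048, 947/1024)
  'a': [59/64 + 1/256*3/4, 59/64 + 1/256*1/1) = [947/1024, 237/256) <- contains code 1895/2048
  emit 'a', narrow to [947/1024, 237/256)

Answer: aeca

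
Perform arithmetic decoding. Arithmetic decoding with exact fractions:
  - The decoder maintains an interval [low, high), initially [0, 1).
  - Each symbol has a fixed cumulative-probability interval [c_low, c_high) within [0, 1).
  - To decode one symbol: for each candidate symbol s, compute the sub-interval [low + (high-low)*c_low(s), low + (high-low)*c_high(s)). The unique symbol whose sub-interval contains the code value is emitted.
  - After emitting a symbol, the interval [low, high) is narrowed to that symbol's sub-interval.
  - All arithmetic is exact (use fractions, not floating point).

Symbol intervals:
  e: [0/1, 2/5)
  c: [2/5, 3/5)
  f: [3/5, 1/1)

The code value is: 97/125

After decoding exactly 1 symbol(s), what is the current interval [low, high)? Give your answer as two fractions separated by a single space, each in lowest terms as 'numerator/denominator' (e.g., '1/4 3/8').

Step 1: interval [0/1, 1/1), width = 1/1 - 0/1 = 1/1
  'e': [0/1 + 1/1*0/1, 0/1 + 1/1*2/5) = [0/1, 2/5)
  'c': [0/1 + 1/1*2/5, 0/1 + 1/1*3/5) = [2/5, 3/5)
  'f': [0/1 + 1/1*3/5, 0/1 + 1/1*1/1) = [3/5, 1/1) <- contains code 97/125
  emit 'f', narrow to [3/5, 1/1)

Answer: 3/5 1/1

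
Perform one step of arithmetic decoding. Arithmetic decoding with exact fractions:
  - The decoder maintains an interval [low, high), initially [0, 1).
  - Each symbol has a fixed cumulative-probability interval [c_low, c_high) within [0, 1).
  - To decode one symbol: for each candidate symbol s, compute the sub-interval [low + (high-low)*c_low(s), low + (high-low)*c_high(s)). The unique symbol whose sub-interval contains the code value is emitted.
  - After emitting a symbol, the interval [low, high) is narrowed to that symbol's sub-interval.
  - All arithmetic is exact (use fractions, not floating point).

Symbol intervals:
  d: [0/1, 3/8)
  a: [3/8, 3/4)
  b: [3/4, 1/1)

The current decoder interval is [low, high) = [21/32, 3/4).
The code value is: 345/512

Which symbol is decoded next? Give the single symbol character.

Interval width = high − low = 3/4 − 21/32 = 3/32
Scaled code = (code − low) / width = (345/512 − 21/32) / 3/32 = 3/16
  d: [0/1, 3/8) ← scaled code falls here ✓
  a: [3/8, 3/4) 
  b: [3/4, 1/1) 

Answer: d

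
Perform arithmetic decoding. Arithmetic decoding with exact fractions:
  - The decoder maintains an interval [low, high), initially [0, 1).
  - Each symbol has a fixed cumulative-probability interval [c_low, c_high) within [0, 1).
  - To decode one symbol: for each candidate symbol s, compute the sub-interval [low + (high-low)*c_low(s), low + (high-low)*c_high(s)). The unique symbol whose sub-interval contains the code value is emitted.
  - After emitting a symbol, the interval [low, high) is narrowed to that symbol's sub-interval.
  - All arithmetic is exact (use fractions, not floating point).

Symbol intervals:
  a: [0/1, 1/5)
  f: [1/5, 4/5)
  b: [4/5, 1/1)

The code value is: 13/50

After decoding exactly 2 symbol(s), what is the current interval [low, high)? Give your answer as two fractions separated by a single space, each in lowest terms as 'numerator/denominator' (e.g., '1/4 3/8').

Answer: 1/5 8/25

Derivation:
Step 1: interval [0/1, 1/1), width = 1/1 - 0/1 = 1/1
  'a': [0/1 + 1/1*0/1, 0/1 + 1/1*1/5) = [0/1, 1/5)
  'f': [0/1 + 1/1*1/5, 0/1 + 1/1*4/5) = [1/5, 4/5) <- contains code 13/50
  'b': [0/1 + 1/1*4/5, 0/1 + 1/1*1/1) = [4/5, 1/1)
  emit 'f', narrow to [1/5, 4/5)
Step 2: interval [1/5, 4/5), width = 4/5 - 1/5 = 3/5
  'a': [1/5 + 3/5*0/1, 1/5 + 3/5*1/5) = [1/5, 8/25) <- contains code 13/50
  'f': [1/5 + 3/5*1/5, 1/5 + 3/5*4/5) = [8/25, 17/25)
  'b': [1/5 + 3/5*4/5, 1/5 + 3/5*1/1) = [17/25, 4/5)
  emit 'a', narrow to [1/5, 8/25)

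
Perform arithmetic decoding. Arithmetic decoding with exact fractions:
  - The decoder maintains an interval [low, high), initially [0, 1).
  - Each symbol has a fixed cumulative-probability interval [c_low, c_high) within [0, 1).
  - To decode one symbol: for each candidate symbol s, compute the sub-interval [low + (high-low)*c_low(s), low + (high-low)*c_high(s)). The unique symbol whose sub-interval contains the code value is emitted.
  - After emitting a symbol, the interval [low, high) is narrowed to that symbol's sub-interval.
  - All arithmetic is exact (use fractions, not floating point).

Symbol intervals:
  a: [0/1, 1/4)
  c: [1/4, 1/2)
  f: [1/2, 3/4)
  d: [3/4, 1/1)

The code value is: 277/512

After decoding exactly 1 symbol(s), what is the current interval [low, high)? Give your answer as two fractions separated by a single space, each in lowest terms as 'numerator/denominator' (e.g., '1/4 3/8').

Step 1: interval [0/1, 1/1), width = 1/1 - 0/1 = 1/1
  'a': [0/1 + 1/1*0/1, 0/1 + 1/1*1/4) = [0/1, 1/4)
  'c': [0/1 + 1/1*1/4, 0/1 + 1/1*1/2) = [1/4, 1/2)
  'f': [0/1 + 1/1*1/2, 0/1 + 1/1*3/4) = [1/2, 3/4) <- contains code 277/512
  'd': [0/1 + 1/1*3/4, 0/1 + 1/1*1/1) = [3/4, 1/1)
  emit 'f', narrow to [1/2, 3/4)

Answer: 1/2 3/4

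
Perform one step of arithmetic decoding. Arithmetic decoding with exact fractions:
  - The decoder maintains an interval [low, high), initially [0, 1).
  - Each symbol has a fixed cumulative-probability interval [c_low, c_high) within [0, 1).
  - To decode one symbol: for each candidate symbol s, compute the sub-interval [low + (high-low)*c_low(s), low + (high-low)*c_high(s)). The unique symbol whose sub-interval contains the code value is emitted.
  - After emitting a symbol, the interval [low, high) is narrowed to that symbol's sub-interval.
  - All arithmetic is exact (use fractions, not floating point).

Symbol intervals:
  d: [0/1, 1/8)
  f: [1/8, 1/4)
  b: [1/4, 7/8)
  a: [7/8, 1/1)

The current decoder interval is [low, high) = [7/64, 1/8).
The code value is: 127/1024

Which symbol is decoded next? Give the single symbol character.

Interval width = high − low = 1/8 − 7/64 = 1/64
Scaled code = (code − low) / width = (127/1024 − 7/64) / 1/64 = 15/16
  d: [0/1, 1/8) 
  f: [1/8, 1/4) 
  b: [1/4, 7/8) 
  a: [7/8, 1/1) ← scaled code falls here ✓

Answer: a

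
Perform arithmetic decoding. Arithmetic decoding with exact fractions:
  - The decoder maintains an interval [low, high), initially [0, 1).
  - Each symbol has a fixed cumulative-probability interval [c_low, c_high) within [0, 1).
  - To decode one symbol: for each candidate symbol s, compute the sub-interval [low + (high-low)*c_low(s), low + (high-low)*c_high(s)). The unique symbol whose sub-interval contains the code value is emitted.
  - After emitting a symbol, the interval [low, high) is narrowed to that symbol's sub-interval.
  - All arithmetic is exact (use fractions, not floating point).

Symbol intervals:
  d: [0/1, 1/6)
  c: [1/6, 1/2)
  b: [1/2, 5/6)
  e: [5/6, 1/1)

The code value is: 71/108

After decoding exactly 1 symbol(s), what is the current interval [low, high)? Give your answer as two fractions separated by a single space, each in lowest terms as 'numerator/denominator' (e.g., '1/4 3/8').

Step 1: interval [0/1, 1/1), width = 1/1 - 0/1 = 1/1
  'd': [0/1 + 1/1*0/1, 0/1 + 1/1*1/6) = [0/1, 1/6)
  'c': [0/1 + 1/1*1/6, 0/1 + 1/1*1/2) = [1/6, 1/2)
  'b': [0/1 + 1/1*1/2, 0/1 + 1/1*5/6) = [1/2, 5/6) <- contains code 71/108
  'e': [0/1 + 1/1*5/6, 0/1 + 1/1*1/1) = [5/6, 1/1)
  emit 'b', narrow to [1/2, 5/6)

Answer: 1/2 5/6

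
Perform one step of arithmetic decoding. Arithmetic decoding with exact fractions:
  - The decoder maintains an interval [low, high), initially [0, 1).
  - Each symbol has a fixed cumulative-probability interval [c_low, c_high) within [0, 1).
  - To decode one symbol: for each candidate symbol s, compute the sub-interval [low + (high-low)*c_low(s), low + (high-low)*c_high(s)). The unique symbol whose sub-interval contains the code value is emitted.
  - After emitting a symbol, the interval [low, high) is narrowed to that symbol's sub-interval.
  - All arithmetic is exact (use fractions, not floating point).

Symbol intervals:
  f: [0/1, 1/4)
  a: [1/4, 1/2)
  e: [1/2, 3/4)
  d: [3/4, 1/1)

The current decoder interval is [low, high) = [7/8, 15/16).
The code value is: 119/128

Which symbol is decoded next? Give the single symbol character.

Answer: d

Derivation:
Interval width = high − low = 15/16 − 7/8 = 1/16
Scaled code = (code − low) / width = (119/128 − 7/8) / 1/16 = 7/8
  f: [0/1, 1/4) 
  a: [1/4, 1/2) 
  e: [1/2, 3/4) 
  d: [3/4, 1/1) ← scaled code falls here ✓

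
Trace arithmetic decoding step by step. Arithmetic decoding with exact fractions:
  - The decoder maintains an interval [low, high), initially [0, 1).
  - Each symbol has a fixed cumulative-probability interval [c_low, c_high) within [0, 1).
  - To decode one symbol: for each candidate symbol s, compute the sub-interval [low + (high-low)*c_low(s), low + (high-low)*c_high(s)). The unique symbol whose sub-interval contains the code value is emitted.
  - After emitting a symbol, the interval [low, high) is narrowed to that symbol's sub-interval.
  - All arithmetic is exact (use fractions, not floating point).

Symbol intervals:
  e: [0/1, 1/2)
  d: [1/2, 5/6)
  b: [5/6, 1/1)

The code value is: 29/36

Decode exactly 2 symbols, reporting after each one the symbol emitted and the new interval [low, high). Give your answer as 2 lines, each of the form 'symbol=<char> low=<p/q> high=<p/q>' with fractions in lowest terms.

Step 1: interval [0/1, 1/1), width = 1/1 - 0/1 = 1/1
  'e': [0/1 + 1/1*0/1, 0/1 + 1/1*1/2) = [0/1, 1/2)
  'd': [0/1 + 1/1*1/2, 0/1 + 1/1*5/6) = [1/2, 5/6) <- contains code 29/36
  'b': [0/1 + 1/1*5/6, 0/1 + 1/1*1/1) = [5/6, 1/1)
  emit 'd', narrow to [1/2, 5/6)
Step 2: interval [1/2, 5/6), width = 5/6 - 1/2 = 1/3
  'e': [1/2 + 1/3*0/1, 1/2 + 1/3*1/2) = [1/2, 2/3)
  'd': [1/2 + 1/3*1/2, 1/2 + 1/3*5/6) = [2/3, 7/9)
  'b': [1/2 + 1/3*5/6, 1/2 + 1/3*1/1) = [7/9, 5/6) <- contains code 29/36
  emit 'b', narrow to [7/9, 5/6)

Answer: symbol=d low=1/2 high=5/6
symbol=b low=7/9 high=5/6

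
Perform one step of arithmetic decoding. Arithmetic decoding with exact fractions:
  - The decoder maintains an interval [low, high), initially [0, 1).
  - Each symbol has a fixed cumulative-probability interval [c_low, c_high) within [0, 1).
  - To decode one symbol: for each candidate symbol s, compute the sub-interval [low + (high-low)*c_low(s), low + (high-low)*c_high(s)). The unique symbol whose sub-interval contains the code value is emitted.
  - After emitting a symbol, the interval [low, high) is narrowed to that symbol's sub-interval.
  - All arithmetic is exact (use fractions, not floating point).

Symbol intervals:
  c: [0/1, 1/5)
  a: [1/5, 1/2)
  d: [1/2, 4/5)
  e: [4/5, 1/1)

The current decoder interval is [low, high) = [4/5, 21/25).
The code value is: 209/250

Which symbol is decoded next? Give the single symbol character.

Answer: e

Derivation:
Interval width = high − low = 21/25 − 4/5 = 1/25
Scaled code = (code − low) / width = (209/250 − 4/5) / 1/25 = 9/10
  c: [0/1, 1/5) 
  a: [1/5, 1/2) 
  d: [1/2, 4/5) 
  e: [4/5, 1/1) ← scaled code falls here ✓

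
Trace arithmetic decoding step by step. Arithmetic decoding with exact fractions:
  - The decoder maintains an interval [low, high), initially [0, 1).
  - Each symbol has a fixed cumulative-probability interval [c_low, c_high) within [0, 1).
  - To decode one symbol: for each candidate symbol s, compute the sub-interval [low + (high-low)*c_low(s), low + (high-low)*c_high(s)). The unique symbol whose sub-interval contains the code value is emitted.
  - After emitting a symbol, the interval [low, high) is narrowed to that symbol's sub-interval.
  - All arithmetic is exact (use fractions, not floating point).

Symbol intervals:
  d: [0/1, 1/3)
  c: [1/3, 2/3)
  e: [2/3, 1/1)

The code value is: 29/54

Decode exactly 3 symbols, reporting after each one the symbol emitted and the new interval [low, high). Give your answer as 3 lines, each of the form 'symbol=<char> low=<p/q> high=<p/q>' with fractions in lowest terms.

Step 1: interval [0/1, 1/1), width = 1/1 - 0/1 = 1/1
  'd': [0/1 + 1/1*0/1, 0/1 + 1/1*1/3) = [0/1, 1/3)
  'c': [0/1 + 1/1*1/3, 0/1 + 1/1*2/3) = [1/3, 2/3) <- contains code 29/54
  'e': [0/1 + 1/1*2/3, 0/1 + 1/1*1/1) = [2/3, 1/1)
  emit 'c', narrow to [1/3, 2/3)
Step 2: interval [1/3, 2/3), width = 2/3 - 1/3 = 1/3
  'd': [1/3 + 1/3*0/1, 1/3 + 1/3*1/3) = [1/3, 4/9)
  'c': [1/3 + 1/3*1/3, 1/3 + 1/3*2/3) = [4/9, 5/9) <- contains code 29/54
  'e': [1/3 + 1/3*2/3, 1/3 + 1/3*1/1) = [5/9, 2/3)
  emit 'c', narrow to [4/9, 5/9)
Step 3: interval [4/9, 5/9), width = 5/9 - 4/9 = 1/9
  'd': [4/9 + 1/9*0/1, 4/9 + 1/9*1/3) = [4/9, 13/27)
  'c': [4/9 + 1/9*1/3, 4/9 + 1/9*2/3) = [13/27, 14/27)
  'e': [4/9 + 1/9*2/3, 4/9 + 1/9*1/1) = [14/27, 5/9) <- contains code 29/54
  emit 'e', narrow to [14/27, 5/9)

Answer: symbol=c low=1/3 high=2/3
symbol=c low=4/9 high=5/9
symbol=e low=14/27 high=5/9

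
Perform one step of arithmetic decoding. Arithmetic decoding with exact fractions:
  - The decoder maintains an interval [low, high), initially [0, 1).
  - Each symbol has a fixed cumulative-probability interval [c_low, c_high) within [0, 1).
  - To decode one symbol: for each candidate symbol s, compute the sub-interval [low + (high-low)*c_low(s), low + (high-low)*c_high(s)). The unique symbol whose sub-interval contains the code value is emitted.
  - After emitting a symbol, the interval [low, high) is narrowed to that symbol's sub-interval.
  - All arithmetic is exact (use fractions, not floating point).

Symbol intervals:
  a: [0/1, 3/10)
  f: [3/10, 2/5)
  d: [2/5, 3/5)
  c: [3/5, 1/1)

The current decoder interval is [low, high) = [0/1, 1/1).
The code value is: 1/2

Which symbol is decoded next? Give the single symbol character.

Interval width = high − low = 1/1 − 0/1 = 1/1
Scaled code = (code − low) / width = (1/2 − 0/1) / 1/1 = 1/2
  a: [0/1, 3/10) 
  f: [3/10, 2/5) 
  d: [2/5, 3/5) ← scaled code falls here ✓
  c: [3/5, 1/1) 

Answer: d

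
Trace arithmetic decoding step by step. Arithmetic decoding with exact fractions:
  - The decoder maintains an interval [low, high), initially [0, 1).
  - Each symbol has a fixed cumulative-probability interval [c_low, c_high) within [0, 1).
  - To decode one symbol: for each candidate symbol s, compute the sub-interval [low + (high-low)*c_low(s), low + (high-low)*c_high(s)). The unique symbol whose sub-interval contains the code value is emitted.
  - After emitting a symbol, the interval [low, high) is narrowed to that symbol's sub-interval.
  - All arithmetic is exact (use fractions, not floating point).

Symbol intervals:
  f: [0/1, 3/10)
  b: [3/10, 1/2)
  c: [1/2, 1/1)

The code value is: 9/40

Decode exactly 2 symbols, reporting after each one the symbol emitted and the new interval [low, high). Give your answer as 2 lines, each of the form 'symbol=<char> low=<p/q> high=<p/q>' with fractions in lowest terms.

Answer: symbol=f low=0/1 high=3/10
symbol=c low=3/20 high=3/10

Derivation:
Step 1: interval [0/1, 1/1), width = 1/1 - 0/1 = 1/1
  'f': [0/1 + 1/1*0/1, 0/1 + 1/1*3/10) = [0/1, 3/10) <- contains code 9/40
  'b': [0/1 + 1/1*3/10, 0/1 + 1/1*1/2) = [3/10, 1/2)
  'c': [0/1 + 1/1*1/2, 0/1 + 1/1*1/1) = [1/2, 1/1)
  emit 'f', narrow to [0/1, 3/10)
Step 2: interval [0/1, 3/10), width = 3/10 - 0/1 = 3/10
  'f': [0/1 + 3/10*0/1, 0/1 + 3/10*3/10) = [0/1, 9/100)
  'b': [0/1 + 3/10*3/10, 0/1 + 3/10*1/2) = [9/100, 3/20)
  'c': [0/1 + 3/10*1/2, 0/1 + 3/10*1/1) = [3/20, 3/10) <- contains code 9/40
  emit 'c', narrow to [3/20, 3/10)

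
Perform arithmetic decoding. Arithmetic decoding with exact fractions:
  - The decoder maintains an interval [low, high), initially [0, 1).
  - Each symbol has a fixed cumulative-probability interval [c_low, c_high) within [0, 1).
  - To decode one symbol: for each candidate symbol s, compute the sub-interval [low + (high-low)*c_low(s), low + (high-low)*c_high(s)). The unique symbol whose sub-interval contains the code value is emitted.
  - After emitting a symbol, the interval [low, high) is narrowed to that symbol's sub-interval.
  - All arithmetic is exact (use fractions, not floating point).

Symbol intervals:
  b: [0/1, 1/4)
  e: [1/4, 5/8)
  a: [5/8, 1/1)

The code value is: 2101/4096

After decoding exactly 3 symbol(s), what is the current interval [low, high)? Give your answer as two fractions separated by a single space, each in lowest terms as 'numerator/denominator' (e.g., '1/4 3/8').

Answer: 31/64 133/256

Derivation:
Step 1: interval [0/1, 1/1), width = 1/1 - 0/1 = 1/1
  'b': [0/1 + 1/1*0/1, 0/1 + 1/1*1/4) = [0/1, 1/4)
  'e': [0/1 + 1/1*1/4, 0/1 + 1/1*5/8) = [1/4, 5/8) <- contains code 2101/4096
  'a': [0/1 + 1/1*5/8, 0/1 + 1/1*1/1) = [5/8, 1/1)
  emit 'e', narrow to [1/4, 5/8)
Step 2: interval [1/4, 5/8), width = 5/8 - 1/4 = 3/8
  'b': [1/4 + 3/8*0/1, 1/4 + 3/8*1/4) = [1/4, 11/32)
  'e': [1/4 + 3/8*1/4, 1/4 + 3/8*5/8) = [11/32, 31/64)
  'a': [1/4 + 3/8*5/8, 1/4 + 3/8*1/1) = [31/64, 5/8) <- contains code 2101/4096
  emit 'a', narrow to [31/64, 5/8)
Step 3: interval [31/64, 5/8), width = 5/8 - 31/64 = 9/64
  'b': [31/64 + 9/64*0/1, 31/64 + 9/64*1/4) = [31/64, 133/256) <- contains code 2101/4096
  'e': [31/64 + 9/64*1/4, 31/64 + 9/64*5/8) = [133/256, 293/512)
  'a': [31/64 + 9/64*5/8, 31/64 + 9/64*1/1) = [293/512, 5/8)
  emit 'b', narrow to [31/64, 133/256)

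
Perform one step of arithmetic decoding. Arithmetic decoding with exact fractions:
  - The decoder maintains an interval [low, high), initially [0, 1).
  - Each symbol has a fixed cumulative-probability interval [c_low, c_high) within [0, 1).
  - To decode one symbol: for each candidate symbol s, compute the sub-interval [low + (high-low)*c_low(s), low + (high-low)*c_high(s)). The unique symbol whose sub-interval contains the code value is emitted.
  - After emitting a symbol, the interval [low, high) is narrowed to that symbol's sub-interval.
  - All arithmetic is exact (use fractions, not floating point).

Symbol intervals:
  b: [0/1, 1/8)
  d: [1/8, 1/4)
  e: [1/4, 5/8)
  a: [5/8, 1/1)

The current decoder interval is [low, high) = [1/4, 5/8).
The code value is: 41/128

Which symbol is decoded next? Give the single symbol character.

Interval width = high − low = 5/8 − 1/4 = 3/8
Scaled code = (code − low) / width = (41/128 − 1/4) / 3/8 = 3/16
  b: [0/1, 1/8) 
  d: [1/8, 1/4) ← scaled code falls here ✓
  e: [1/4, 5/8) 
  a: [5/8, 1/1) 

Answer: d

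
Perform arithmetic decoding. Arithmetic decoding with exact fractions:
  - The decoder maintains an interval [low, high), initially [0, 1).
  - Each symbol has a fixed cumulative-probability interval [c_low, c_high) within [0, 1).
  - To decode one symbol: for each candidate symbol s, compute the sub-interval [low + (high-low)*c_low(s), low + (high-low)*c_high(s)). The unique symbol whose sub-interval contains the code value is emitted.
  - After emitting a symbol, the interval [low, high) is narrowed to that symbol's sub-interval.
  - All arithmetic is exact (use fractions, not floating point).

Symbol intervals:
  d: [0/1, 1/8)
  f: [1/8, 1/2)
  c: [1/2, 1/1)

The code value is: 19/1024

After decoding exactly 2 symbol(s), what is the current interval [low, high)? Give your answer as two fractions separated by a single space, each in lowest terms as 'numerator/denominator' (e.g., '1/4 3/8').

Step 1: interval [0/1, 1/1), width = 1/1 - 0/1 = 1/1
  'd': [0/1 + 1/1*0/1, 0/1 + 1/1*1/8) = [0/1, 1/8) <- contains code 19/1024
  'f': [0/1 + 1/1*1/8, 0/1 + 1/1*1/2) = [1/8, 1/2)
  'c': [0/1 + 1/1*1/2, 0/1 + 1/1*1/1) = [1/2, 1/1)
  emit 'd', narrow to [0/1, 1/8)
Step 2: interval [0/1, 1/8), width = 1/8 - 0/1 = 1/8
  'd': [0/1 + 1/8*0/1, 0/1 + 1/8*1/8) = [0/1, 1/64)
  'f': [0/1 + 1/8*1/8, 0/1 + 1/8*1/2) = [1/64, 1/16) <- contains code 19/1024
  'c': [0/1 + 1/8*1/2, 0/1 + 1/8*1/1) = [1/16, 1/8)
  emit 'f', narrow to [1/64, 1/16)

Answer: 1/64 1/16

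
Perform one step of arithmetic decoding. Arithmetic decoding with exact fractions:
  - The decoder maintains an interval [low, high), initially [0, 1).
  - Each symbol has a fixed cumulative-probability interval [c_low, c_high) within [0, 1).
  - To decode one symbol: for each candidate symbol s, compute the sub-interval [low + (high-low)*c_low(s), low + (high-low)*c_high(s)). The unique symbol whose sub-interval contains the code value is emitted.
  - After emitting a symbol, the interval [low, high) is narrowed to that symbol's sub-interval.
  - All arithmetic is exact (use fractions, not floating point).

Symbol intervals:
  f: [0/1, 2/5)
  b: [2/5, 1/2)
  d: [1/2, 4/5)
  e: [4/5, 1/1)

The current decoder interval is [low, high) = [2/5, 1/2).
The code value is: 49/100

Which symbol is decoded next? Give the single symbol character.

Answer: e

Derivation:
Interval width = high − low = 1/2 − 2/5 = 1/10
Scaled code = (code − low) / width = (49/100 − 2/5) / 1/10 = 9/10
  f: [0/1, 2/5) 
  b: [2/5, 1/2) 
  d: [1/2, 4/5) 
  e: [4/5, 1/1) ← scaled code falls here ✓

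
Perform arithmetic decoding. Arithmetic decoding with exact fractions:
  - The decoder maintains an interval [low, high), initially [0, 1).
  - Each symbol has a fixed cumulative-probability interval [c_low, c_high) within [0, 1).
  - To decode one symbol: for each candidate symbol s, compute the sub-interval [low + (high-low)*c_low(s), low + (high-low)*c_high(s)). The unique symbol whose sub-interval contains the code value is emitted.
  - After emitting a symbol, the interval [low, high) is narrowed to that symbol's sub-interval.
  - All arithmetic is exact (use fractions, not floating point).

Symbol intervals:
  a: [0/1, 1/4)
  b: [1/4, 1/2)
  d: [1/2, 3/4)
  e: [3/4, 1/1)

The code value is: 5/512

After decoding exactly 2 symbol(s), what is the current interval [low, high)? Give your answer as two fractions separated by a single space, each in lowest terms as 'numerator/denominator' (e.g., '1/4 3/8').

Answer: 0/1 1/16

Derivation:
Step 1: interval [0/1, 1/1), width = 1/1 - 0/1 = 1/1
  'a': [0/1 + 1/1*0/1, 0/1 + 1/1*1/4) = [0/1, 1/4) <- contains code 5/512
  'b': [0/1 + 1/1*1/4, 0/1 + 1/1*1/2) = [1/4, 1/2)
  'd': [0/1 + 1/1*1/2, 0/1 + 1/1*3/4) = [1/2, 3/4)
  'e': [0/1 + 1/1*3/4, 0/1 + 1/1*1/1) = [3/4, 1/1)
  emit 'a', narrow to [0/1, 1/4)
Step 2: interval [0/1, 1/4), width = 1/4 - 0/1 = 1/4
  'a': [0/1 + 1/4*0/1, 0/1 + 1/4*1/4) = [0/1, 1/16) <- contains code 5/512
  'b': [0/1 + 1/4*1/4, 0/1 + 1/4*1/2) = [1/16, 1/8)
  'd': [0/1 + 1/4*1/2, 0/1 + 1/4*3/4) = [1/8, 3/16)
  'e': [0/1 + 1/4*3/4, 0/1 + 1/4*1/1) = [3/16, 1/4)
  emit 'a', narrow to [0/1, 1/16)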